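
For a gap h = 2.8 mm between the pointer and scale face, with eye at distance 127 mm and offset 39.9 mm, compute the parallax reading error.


error = h * offset / d
= 2.8 * 39.9 / 127
= 0.8797

0.8797


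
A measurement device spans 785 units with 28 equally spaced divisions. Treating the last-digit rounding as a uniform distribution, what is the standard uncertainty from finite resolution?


resolution = range / divisions
resolution = 785 / 28 = 28.035714
u_res = resolution / (2*sqrt(3))
u_res = 28.035714 / 3.4641016
u_res = 8.0932

8.0932


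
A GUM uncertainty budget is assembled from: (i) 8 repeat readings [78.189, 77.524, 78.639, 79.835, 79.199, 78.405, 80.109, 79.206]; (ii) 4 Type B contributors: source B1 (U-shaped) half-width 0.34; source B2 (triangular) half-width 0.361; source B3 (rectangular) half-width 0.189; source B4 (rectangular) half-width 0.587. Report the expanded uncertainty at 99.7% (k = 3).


mean = (78.189 + 77.524 + 78.639 + 79.835 + 79.199 + 78.405 + 80.109 + 79.206) / 8 = 78.88825
s = sqrt(sum((x - mean)^2)/(n-1)) = 0.86436447
u_A = s / sqrt(n) = 0.86436447 / sqrt(8) = 0.30559899
u_B1 = 0.34 / sqrt(2) = 0.24041631
u_B2 = 0.361 / sqrt(6) = 0.14737763
u_B3 = 0.189 / sqrt(3) = 0.1091192
u_B4 = 0.587 / sqrt(3) = 0.33890461
uc = sqrt(0.30559899^2 + 0.24041631^2 + 0.14737763^2 + 0.1091192^2 + 0.33890461^2) = 0.5474251
U = k * uc = 3 * 0.5474251
U = 1.6423

1.6423


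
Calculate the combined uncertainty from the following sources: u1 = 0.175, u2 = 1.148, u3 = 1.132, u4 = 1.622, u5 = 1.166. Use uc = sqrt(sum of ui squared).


uc = sqrt(0.175^2 + 1.148^2 + 1.132^2 + 1.622^2 + 1.166^2)
uc = sqrt(6.620393)
uc = 2.5730

2.5730


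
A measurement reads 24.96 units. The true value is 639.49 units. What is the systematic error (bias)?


Systematic error = measured - true
= 24.96 - 639.49
= -614.5300

-614.5300


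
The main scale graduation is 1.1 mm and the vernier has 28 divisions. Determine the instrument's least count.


LC = MSD / n_div
= 1.1 / 28
= 0.0393

0.0393


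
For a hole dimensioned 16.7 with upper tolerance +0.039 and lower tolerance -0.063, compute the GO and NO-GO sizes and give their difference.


GO = nominal - lower_tol (smallest hole = maximum material condition)
GO = 16.7 - 0.063 = 16.637
NO-GO = nominal + upper_tol (largest hole = least material condition)
NO-GO = 16.7 + 0.039 = 16.739
spread = NO-GO - GO = 16.739 - 16.637 = 0.1020

0.1020


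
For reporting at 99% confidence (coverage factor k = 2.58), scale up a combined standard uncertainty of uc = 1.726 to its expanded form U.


U = k * uc
U = 2.58 * 1.726
U = 4.4531

4.4531


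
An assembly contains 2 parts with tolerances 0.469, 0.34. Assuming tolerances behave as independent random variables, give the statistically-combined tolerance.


RSS = sqrt(0.469^2 + 0.34^2)
= sqrt(0.335561)
= 0.5793

0.5793


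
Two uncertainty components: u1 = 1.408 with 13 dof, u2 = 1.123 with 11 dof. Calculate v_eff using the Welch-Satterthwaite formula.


uc = sqrt(u1^2 + u2^2) = sqrt(1.408^2 + 1.123^2) = 1.8009978
v_eff = uc^4 / (u1^4/v1 + u2^4/v2)
= 1.8009978^4 / (1.408^4/13 + 1.123^4/11)
= 10.520896 / 0.4469063
v_eff = 23.5416

23.5416


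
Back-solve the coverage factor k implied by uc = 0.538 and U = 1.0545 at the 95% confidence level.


k = U / uc
k = 1.0545 / 0.538
k = 1.96

1.96


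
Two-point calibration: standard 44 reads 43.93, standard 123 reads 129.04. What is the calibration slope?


slope = (y2 - y1) / (x2 - x1)
= (129.04 - 43.93) / (123 - 44)
= 85.1100 / 79
= 1.0773

1.0773


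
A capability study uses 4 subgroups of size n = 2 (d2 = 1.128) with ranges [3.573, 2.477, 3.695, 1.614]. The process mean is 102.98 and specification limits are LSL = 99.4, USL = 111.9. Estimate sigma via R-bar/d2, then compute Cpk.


R_bar = (3.573 + 2.477 + 3.695 + 1.614) / 4 = 2.83975
sigma = R_bar / d2 = 2.83975 / 1.128 = 2.5175089
Cp = (USL - LSL)/(6*sigma) = (111.9 - 99.4)/(6*2.5175089) = 0.8275
Cpu = (111.9 - 102.98)/(3*2.5175089) = 1.1811
Cpl = (102.98 - 99.4)/(3*2.5175089) = 0.4740
Cpk = min(Cpu, Cpl) = 0.4740

0.4740


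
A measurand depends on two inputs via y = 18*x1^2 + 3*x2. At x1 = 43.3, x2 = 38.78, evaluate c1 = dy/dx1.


y = 18*x1^2 + 3*x2
dy/dx1 = 2*18*x1
Evaluate at x1 = 43.3: c1 = 36 * 43.3
c1 = 1558.8000

1558.8000


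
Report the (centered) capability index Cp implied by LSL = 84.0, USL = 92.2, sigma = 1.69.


Cp = (USL - LSL) / (6 * sigma)
= (92.2 - 84.0) / (6 * 1.69)
= 8.2000 / 10.1400
= 0.8087

0.8087


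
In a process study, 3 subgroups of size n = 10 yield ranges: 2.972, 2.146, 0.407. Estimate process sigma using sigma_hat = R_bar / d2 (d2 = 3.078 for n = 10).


R_bar = (2.972 + 2.146 + 0.407) / 3
R_bar = 5.525 / 3 = 1.8416667
sigma_hat = R_bar / d2 = 1.8416667 / 3.078 = 0.5983

0.5983


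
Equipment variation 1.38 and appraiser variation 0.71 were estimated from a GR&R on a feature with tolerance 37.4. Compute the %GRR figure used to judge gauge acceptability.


GRR = sqrt(EV^2 + AV^2) = sqrt(1.38^2 + 0.71^2) = 1.5519343
%GRR = GRR / tol * 100 = 1.5519343 / 37.4 * 100
%GRR = 4.1496

4.1496


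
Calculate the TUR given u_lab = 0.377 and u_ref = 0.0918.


TUR = u_lab / u_ref
= 0.377 / 0.0918
= 4.1068

4.1068


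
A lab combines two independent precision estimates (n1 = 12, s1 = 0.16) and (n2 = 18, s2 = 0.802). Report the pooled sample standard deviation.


s_p = sqrt(((n1-1)*s1^2 + (n2-1)*s2^2) / (n1+n2-2))
numerator = (12-1)*0.16^2 + (18-1)*0.802^2 = 0.2816 + 10.934468 = 11.216068
denominator = 12 + 18 - 2 = 28
s_p^2 = 11.216068 / 28 = 0.40057386
s_p = sqrt(0.40057386) = 0.6329

0.6329


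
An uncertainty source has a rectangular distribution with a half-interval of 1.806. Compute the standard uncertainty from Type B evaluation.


u_B = half_width / sqrt(3)
u_B = 1.806 / 1.7320508
u_B = 1.0427

1.0427


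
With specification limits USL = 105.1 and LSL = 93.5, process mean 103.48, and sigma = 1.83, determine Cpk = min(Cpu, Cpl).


Cpu = (USL - mean) / (3*sigma) = (105.1 - 103.48) / (3*1.83) = 0.2951
Cpl = (mean - LSL) / (3*sigma) = (103.48 - 93.5) / (3*1.83) = 1.8179
Cpk = min(Cpu, Cpl) = 0.2951

0.2951


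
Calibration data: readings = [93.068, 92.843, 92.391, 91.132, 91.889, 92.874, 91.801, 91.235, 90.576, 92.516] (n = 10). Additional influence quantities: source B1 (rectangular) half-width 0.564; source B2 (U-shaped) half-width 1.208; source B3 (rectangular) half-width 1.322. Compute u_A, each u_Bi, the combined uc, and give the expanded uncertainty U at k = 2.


mean = (93.068 + 92.843 + 92.391 + 91.132 + 91.889 + 92.874 + 91.801 + 91.235 + 90.576 + 92.516) / 10 = 92.0325
s = sqrt(sum((x - mean)^2)/(n-1)) = 0.84604114
u_A = s / sqrt(n) = 0.84604114 / sqrt(10) = 0.2675417
u_B1 = 0.564 / sqrt(3) = 0.32562555
u_B2 = 1.208 / sqrt(2) = 0.85418499
u_B3 = 1.322 / sqrt(3) = 0.76325706
uc = sqrt(0.2675417^2 + 0.32562555^2 + 0.85418499^2 + 0.76325706^2) = 1.2205752
U = k * uc = 2 * 1.2205752
U = 2.4412

2.4412


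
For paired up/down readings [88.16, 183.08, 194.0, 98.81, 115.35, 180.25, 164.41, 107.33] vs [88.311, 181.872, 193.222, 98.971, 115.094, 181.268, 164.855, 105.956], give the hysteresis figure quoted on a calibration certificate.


|88.16 - 88.311| = 0.1510
|183.08 - 181.872| = 1.2080
|194.0 - 193.222| = 0.7780
|98.81 - 98.971| = 0.1610
|115.35 - 115.094| = 0.2560
|180.25 - 181.268| = 1.0180
|164.41 - 164.855| = 0.4450
|107.33 - 105.956| = 1.3740
hysteresis = max(diffs) = 1.3740

1.3740


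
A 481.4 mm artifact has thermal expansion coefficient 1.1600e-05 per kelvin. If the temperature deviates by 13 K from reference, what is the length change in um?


dL = L * alpha * dT
= 481.4 * 1.1600e-05 * 13
= 0.0725951 mm
dL_um = 0.0725951 * 1000 = 72.5951 um

72.5951


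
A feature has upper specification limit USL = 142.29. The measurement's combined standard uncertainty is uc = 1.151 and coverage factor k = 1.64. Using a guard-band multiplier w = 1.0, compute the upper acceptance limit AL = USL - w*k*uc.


U = k * uc = 1.64 * 1.151 = 1.88764
guard band g = w * U = 1.0 * 1.88764 = 1.88764
AL = USL - g = 142.29 - 1.88764
AL = 140.4024

140.4024


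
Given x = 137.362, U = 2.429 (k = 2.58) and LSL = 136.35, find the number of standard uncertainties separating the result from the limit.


u = U / k = 2.429 / 2.58 = 0.94147287
margin = |LSL - x| = |136.35 - 137.362| = 1.012
z = margin / u = 1.012 / 0.94147287
z = 1.0749

1.0749


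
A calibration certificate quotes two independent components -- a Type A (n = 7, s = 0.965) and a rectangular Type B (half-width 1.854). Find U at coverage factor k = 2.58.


u_A = s / sqrt(n) = 0.965 / sqrt(7) = 0.36473572
u_B = half_width / sqrt(3) = 1.854 / sqrt(3) = 1.0704074
uc = sqrt(u_A^2 + u_B^2) = sqrt(0.36473572^2 + 1.0704074^2) = 1.1308422
U = k * uc = 2.58 * 1.1308422
U = 2.9176

2.9176


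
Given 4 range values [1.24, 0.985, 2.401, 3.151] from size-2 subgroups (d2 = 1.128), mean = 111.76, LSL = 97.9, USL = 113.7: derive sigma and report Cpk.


R_bar = (1.24 + 0.985 + 2.401 + 3.151) / 4 = 1.94425
sigma = R_bar / d2 = 1.94425 / 1.128 = 1.7236259
Cp = (USL - LSL)/(6*sigma) = (113.7 - 97.9)/(6*1.7236259) = 1.5278
Cpu = (113.7 - 111.76)/(3*1.7236259) = 0.3752
Cpl = (111.76 - 97.9)/(3*1.7236259) = 2.6804
Cpk = min(Cpu, Cpl) = 0.3752

0.3752


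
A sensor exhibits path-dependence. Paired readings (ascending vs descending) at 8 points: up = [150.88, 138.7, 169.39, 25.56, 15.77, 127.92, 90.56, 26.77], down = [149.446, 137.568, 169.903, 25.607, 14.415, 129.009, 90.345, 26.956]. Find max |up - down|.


|150.88 - 149.446| = 1.4340
|138.7 - 137.568| = 1.1320
|169.39 - 169.903| = 0.5130
|25.56 - 25.607| = 0.0470
|15.77 - 14.415| = 1.3550
|127.92 - 129.009| = 1.0890
|90.56 - 90.345| = 0.2150
|26.77 - 26.956| = 0.1860
hysteresis = max(diffs) = 1.4340

1.4340


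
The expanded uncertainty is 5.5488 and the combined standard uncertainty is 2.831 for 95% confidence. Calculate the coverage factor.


k = U / uc
k = 5.5488 / 2.831
k = 1.96

1.96


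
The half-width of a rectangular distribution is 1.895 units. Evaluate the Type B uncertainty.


u_B = half_width / sqrt(3)
u_B = 1.895 / 1.7320508
u_B = 1.0941

1.0941


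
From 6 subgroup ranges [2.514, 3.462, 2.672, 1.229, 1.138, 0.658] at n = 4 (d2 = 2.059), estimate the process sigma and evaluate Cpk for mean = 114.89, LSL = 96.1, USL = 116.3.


R_bar = (2.514 + 3.462 + 2.672 + 1.229 + 1.138 + 0.658) / 6 = 1.9455
sigma = R_bar / d2 = 1.9455 / 2.059 = 0.94487615
Cp = (USL - LSL)/(6*sigma) = (116.3 - 96.1)/(6*0.94487615) = 3.5631
Cpu = (116.3 - 114.89)/(3*0.94487615) = 0.4974
Cpl = (114.89 - 96.1)/(3*0.94487615) = 6.6287
Cpk = min(Cpu, Cpl) = 0.4974

0.4974


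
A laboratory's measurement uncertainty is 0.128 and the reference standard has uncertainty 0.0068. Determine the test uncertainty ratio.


TUR = u_lab / u_ref
= 0.128 / 0.0068
= 18.8235

18.8235


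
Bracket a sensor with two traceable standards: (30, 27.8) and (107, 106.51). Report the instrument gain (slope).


slope = (y2 - y1) / (x2 - x1)
= (106.51 - 27.8) / (107 - 30)
= 78.7100 / 77
= 1.0222

1.0222


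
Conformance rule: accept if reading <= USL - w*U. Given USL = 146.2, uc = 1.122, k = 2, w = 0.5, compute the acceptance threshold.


U = k * uc = 2 * 1.122 = 2.244
guard band g = w * U = 0.5 * 2.244 = 1.122
AL = USL - g = 146.2 - 1.122
AL = 145.0780

145.0780


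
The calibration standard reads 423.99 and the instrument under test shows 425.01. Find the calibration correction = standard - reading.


Correction = standard - reading
= 423.99 - 425.01
= -1.0200

-1.0200


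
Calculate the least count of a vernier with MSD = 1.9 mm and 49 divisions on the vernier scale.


LC = MSD / n_div
= 1.9 / 49
= 0.0388

0.0388


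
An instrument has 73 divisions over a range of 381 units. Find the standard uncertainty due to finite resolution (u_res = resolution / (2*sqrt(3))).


resolution = range / divisions
resolution = 381 / 73 = 5.2191781
u_res = resolution / (2*sqrt(3))
u_res = 5.2191781 / 3.4641016
u_res = 1.5066

1.5066


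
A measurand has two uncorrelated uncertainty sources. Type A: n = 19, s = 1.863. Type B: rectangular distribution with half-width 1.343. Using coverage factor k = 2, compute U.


u_A = s / sqrt(n) = 1.863 / sqrt(19) = 0.42740151
u_B = half_width / sqrt(3) = 1.343 / sqrt(3) = 0.77538141
uc = sqrt(u_A^2 + u_B^2) = sqrt(0.42740151^2 + 0.77538141^2) = 0.88537471
U = k * uc = 2 * 0.88537471
U = 1.7707

1.7707


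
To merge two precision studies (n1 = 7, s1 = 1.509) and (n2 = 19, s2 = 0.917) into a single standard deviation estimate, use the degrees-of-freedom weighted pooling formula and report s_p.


s_p = sqrt(((n1-1)*s1^2 + (n2-1)*s2^2) / (n1+n2-2))
numerator = (7-1)*1.509^2 + (19-1)*0.917^2 = 13.662486 + 15.136002 = 28.798488
denominator = 7 + 19 - 2 = 24
s_p^2 = 28.798488 / 24 = 1.199937
s_p = sqrt(1.199937) = 1.0954

1.0954


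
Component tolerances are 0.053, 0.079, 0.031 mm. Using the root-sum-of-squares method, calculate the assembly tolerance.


RSS = sqrt(0.053^2 + 0.079^2 + 0.031^2)
= sqrt(0.010011)
= 0.1001

0.1001


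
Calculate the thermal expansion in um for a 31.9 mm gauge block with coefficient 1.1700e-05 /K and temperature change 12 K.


dL = L * alpha * dT
= 31.9 * 1.1700e-05 * 12
= 0.0044788 mm
dL_um = 0.0044788 * 1000 = 4.4788 um

4.4788


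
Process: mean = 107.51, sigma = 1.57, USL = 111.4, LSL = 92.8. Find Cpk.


Cpu = (USL - mean) / (3*sigma) = (111.4 - 107.51) / (3*1.57) = 0.8259
Cpl = (mean - LSL) / (3*sigma) = (107.51 - 92.8) / (3*1.57) = 3.1231
Cpk = min(Cpu, Cpl) = 0.8259

0.8259


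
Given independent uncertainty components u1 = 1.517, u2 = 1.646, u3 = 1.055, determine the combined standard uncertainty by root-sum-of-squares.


uc = sqrt(1.517^2 + 1.646^2 + 1.055^2)
uc = sqrt(6.12363)
uc = 2.4746

2.4746


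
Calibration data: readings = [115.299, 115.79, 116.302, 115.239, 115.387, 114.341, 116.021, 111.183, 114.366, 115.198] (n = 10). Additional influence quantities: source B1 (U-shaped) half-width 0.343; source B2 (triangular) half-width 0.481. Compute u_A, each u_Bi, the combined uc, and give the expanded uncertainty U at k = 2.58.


mean = (115.299 + 115.79 + 116.302 + 115.239 + 115.387 + 114.341 + 116.021 + 111.183 + 114.366 + 115.198) / 10 = 114.9126
s = sqrt(sum((x - mean)^2)/(n-1)) = 1.4539822
u_A = s / sqrt(n) = 1.4539822 / sqrt(10) = 0.45978954
u_B1 = 0.343 / sqrt(2) = 0.24253763
u_B2 = 0.481 / sqrt(6) = 0.19636743
uc = sqrt(0.45978954^2 + 0.24253763^2 + 0.19636743^2) = 0.55568974
U = k * uc = 2.58 * 0.55568974
U = 1.4337

1.4337


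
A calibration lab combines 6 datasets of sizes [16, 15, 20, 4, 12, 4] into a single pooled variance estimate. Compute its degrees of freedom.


nu = sum_i (n_i - 1)
nu = ((16 - 1) + (15 - 1) + (20 - 1) + (4 - 1) + (12 - 1) + (4 - 1))
nu = 15 + 14 + 19 + 3 + 11 + 3
nu = 65

65


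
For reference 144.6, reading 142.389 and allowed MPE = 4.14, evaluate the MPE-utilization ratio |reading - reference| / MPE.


e = indication - reference = 142.389 - 144.6 = -2.2110
|e| = 2.2110
ratio = |e| / MPE = 2.2110 / 4.14
ratio = 0.5341

0.5341


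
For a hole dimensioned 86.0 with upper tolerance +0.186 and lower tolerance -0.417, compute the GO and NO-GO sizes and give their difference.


GO = nominal - lower_tol (smallest hole = maximum material condition)
GO = 86.0 - 0.417 = 85.583
NO-GO = nominal + upper_tol (largest hole = least material condition)
NO-GO = 86.0 + 0.186 = 86.186
spread = NO-GO - GO = 86.186 - 85.583 = 0.6030

0.6030


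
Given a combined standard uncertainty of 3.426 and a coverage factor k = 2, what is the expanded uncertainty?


U = k * uc
U = 2 * 3.426
U = 6.8520

6.8520


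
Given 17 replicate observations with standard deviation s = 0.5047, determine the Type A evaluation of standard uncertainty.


u_A = s / sqrt(n)
u_A = 0.5047 / sqrt(17)
u_A = 0.5047 / 4.1231056
u_A = 0.1224

0.1224


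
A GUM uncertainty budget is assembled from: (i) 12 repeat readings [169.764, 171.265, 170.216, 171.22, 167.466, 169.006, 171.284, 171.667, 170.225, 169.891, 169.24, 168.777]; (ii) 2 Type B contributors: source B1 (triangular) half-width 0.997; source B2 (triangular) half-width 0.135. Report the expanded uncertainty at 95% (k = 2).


mean = (169.764 + 171.265 + 170.216 + 171.22 + 167.466 + 169.006 + 171.284 + 171.667 + 170.225 + 169.891 + 169.24 + 168.777) / 12 = 170.00175
s = sqrt(sum((x - mean)^2)/(n-1)) = 1.2491274
u_A = s / sqrt(n) = 1.2491274 / sqrt(12) = 0.36059202
u_B1 = 0.997 / sqrt(6) = 0.40702355
u_B2 = 0.135 / sqrt(6) = 0.055113519
uc = sqrt(0.36059202^2 + 0.40702355^2 + 0.055113519^2) = 0.54656406
U = k * uc = 2 * 0.54656406
U = 1.0931

1.0931


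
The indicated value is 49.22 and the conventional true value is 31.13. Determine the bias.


Systematic error = measured - true
= 49.22 - 31.13
= 18.0900

18.0900


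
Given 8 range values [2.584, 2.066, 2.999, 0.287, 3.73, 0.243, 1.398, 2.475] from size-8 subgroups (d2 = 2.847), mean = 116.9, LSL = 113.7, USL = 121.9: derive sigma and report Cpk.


R_bar = (2.584 + 2.066 + 2.999 + 0.287 + 3.73 + 0.243 + 1.398 + 2.475) / 8 = 1.97275
sigma = R_bar / d2 = 1.97275 / 2.847 = 0.69292237
Cp = (USL - LSL)/(6*sigma) = (121.9 - 113.7)/(6*0.69292237) = 1.9723
Cpu = (121.9 - 116.9)/(3*0.69292237) = 2.4053
Cpl = (116.9 - 113.7)/(3*0.69292237) = 1.5394
Cpk = min(Cpu, Cpl) = 1.5394

1.5394


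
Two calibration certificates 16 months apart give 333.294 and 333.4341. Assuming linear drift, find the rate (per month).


rate = (v2 - v1) / months
= (333.4341 - 333.294) / 16
= 0.1401 / 16
= 0.0088

0.0088


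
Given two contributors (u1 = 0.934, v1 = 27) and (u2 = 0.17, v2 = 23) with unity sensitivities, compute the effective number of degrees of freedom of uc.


uc = sqrt(u1^2 + u2^2) = sqrt(0.934^2 + 0.17^2) = 0.94934504
v_eff = uc^4 / (u1^4/v1 + u2^4/v2)
= 0.94934504^4 / (0.934^4/27 + 0.17^4/23)
= 0.81226239 / 0.028221684
v_eff = 28.7815

28.7815


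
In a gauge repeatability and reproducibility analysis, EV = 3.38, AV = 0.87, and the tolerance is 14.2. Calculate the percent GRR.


GRR = sqrt(EV^2 + AV^2) = sqrt(3.38^2 + 0.87^2) = 3.4901719
%GRR = GRR / tol * 100 = 3.4901719 / 14.2 * 100
%GRR = 24.5787

24.5787


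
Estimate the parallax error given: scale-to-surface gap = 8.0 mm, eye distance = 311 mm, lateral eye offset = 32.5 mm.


error = h * offset / d
= 8.0 * 32.5 / 311
= 0.8360

0.8360


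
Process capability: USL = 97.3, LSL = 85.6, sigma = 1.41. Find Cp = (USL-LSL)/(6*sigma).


Cp = (USL - LSL) / (6 * sigma)
= (97.3 - 85.6) / (6 * 1.41)
= 11.7000 / 8.4600
= 1.3830

1.3830


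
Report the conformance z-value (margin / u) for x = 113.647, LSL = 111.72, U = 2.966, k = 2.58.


u = U / k = 2.966 / 2.58 = 1.1496124
margin = |LSL - x| = |111.72 - 113.647| = 1.927
z = margin / u = 1.927 / 1.1496124
z = 1.6762

1.6762


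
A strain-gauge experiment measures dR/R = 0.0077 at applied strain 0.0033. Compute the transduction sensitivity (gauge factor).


GF = (dR/R) / epsilon
= 0.0077 / 0.0033
= 2.3333

2.3333


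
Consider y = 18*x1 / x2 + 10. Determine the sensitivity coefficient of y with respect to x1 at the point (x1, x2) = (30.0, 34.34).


y = 18*x1 / x2 + 10
dy/dx1 = 18/x2
Evaluate at x2 = 34.34: c1 = 18 / 34.34
c1 = 0.5242

0.5242


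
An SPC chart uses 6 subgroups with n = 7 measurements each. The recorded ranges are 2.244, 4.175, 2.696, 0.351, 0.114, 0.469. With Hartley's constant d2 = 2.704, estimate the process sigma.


R_bar = (2.244 + 4.175 + 2.696 + 0.351 + 0.114 + 0.469) / 6
R_bar = 10.049 / 6 = 1.6748333
sigma_hat = R_bar / d2 = 1.6748333 / 2.704 = 0.6194

0.6194


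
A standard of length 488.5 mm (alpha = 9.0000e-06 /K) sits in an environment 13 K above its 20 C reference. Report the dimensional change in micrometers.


dL = L * alpha * dT
= 488.5 * 9.0000e-06 * 13
= 0.0571545 mm
dL_um = 0.0571545 * 1000 = 57.1545 um

57.1545


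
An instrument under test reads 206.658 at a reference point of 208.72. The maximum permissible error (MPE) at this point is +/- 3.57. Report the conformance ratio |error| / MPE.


e = indication - reference = 206.658 - 208.72 = -2.0620
|e| = 2.0620
ratio = |e| / MPE = 2.0620 / 3.57
ratio = 0.5776

0.5776


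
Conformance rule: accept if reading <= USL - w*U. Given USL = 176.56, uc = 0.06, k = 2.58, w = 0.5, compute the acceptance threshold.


U = k * uc = 2.58 * 0.06 = 0.1548
guard band g = w * U = 0.5 * 0.1548 = 0.0774
AL = USL - g = 176.56 - 0.0774
AL = 176.4826

176.4826


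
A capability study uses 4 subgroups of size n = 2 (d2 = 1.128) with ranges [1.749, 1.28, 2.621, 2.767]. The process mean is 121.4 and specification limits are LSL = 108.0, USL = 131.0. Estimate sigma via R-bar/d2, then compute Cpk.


R_bar = (1.749 + 1.28 + 2.621 + 2.767) / 4 = 2.10425
sigma = R_bar / d2 = 2.10425 / 1.128 = 1.8654699
Cp = (USL - LSL)/(6*sigma) = (131.0 - 108.0)/(6*1.8654699) = 2.0549
Cpu = (131.0 - 121.4)/(3*1.8654699) = 1.7154
Cpl = (121.4 - 108.0)/(3*1.8654699) = 2.3944
Cpk = min(Cpu, Cpl) = 1.7154

1.7154


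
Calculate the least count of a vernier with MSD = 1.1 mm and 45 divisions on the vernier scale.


LC = MSD / n_div
= 1.1 / 45
= 0.0244

0.0244


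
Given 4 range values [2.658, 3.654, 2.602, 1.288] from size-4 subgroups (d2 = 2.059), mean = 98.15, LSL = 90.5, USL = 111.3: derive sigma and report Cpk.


R_bar = (2.658 + 3.654 + 2.602 + 1.288) / 4 = 2.5505
sigma = R_bar / d2 = 2.5505 / 2.059 = 1.2387081
Cp = (USL - LSL)/(6*sigma) = (111.3 - 90.5)/(6*1.2387081) = 2.7986
Cpu = (111.3 - 98.15)/(3*1.2387081) = 3.5386
Cpl = (98.15 - 90.5)/(3*1.2387081) = 2.0586
Cpk = min(Cpu, Cpl) = 2.0586

2.0586


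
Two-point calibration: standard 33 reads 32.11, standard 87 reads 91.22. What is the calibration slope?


slope = (y2 - y1) / (x2 - x1)
= (91.22 - 32.11) / (87 - 33)
= 59.1100 / 54
= 1.0946

1.0946


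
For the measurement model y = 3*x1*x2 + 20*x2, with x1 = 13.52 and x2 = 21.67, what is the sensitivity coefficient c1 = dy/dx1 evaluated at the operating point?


y = 3*x1*x2 + 20*x2
dy/dx1 = 3*x2
Evaluate at x2 = 21.67: c1 = 3 * 21.67
c1 = 65.0100

65.0100


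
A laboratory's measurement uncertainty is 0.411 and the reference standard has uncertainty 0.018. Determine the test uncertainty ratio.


TUR = u_lab / u_ref
= 0.411 / 0.018
= 22.8333

22.8333


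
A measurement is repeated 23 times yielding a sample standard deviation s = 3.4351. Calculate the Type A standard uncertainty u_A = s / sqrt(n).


u_A = s / sqrt(n)
u_A = 3.4351 / sqrt(23)
u_A = 3.4351 / 4.7958315
u_A = 0.7163

0.7163


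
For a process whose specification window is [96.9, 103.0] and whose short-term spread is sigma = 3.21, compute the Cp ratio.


Cp = (USL - LSL) / (6 * sigma)
= (103.0 - 96.9) / (6 * 3.21)
= 6.1000 / 19.2600
= 0.3167

0.3167


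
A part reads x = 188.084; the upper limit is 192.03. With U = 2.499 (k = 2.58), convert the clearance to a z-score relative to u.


u = U / k = 2.499 / 2.58 = 0.96860465
margin = |USL - x| = |192.03 - 188.084| = 3.946
z = margin / u = 3.946 / 0.96860465
z = 4.0739

4.0739


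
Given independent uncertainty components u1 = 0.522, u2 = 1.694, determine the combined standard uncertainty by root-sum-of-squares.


uc = sqrt(0.522^2 + 1.694^2)
uc = sqrt(3.14212)
uc = 1.7726

1.7726


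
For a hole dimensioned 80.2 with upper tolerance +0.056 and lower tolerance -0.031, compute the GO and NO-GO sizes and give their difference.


GO = nominal - lower_tol (smallest hole = maximum material condition)
GO = 80.2 - 0.031 = 80.169
NO-GO = nominal + upper_tol (largest hole = least material condition)
NO-GO = 80.2 + 0.056 = 80.256
spread = NO-GO - GO = 80.256 - 80.169 = 0.0870

0.0870


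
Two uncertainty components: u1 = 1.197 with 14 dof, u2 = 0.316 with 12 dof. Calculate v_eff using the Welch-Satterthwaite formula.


uc = sqrt(u1^2 + u2^2) = sqrt(1.197^2 + 0.316^2) = 1.2380085
v_eff = uc^4 / (u1^4/v1 + u2^4/v2)
= 1.2380085^4 / (1.197^4/14 + 0.316^4/12)
= 2.3490621 / 0.14746962
v_eff = 15.9291

15.9291


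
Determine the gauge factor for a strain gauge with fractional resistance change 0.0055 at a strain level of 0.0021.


GF = (dR/R) / epsilon
= 0.0055 / 0.0021
= 2.6190

2.6190


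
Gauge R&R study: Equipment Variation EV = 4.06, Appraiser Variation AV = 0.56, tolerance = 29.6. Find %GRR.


GRR = sqrt(EV^2 + AV^2) = sqrt(4.06^2 + 0.56^2) = 4.0984387
%GRR = GRR / tol * 100 = 4.0984387 / 29.6 * 100
%GRR = 13.8461

13.8461


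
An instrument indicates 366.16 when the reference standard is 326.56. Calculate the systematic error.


Systematic error = measured - true
= 366.16 - 326.56
= 39.6000

39.6000


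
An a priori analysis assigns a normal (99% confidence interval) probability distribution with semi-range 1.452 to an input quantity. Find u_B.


u_B = half_width / 2.576
u_B = 1.452 / 2.576
u_B = 0.5637

0.5637


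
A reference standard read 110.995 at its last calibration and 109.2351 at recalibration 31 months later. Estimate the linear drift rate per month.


rate = (v2 - v1) / months
= (109.2351 - 110.995) / 31
= -1.7599 / 31
= -0.0568

-0.0568


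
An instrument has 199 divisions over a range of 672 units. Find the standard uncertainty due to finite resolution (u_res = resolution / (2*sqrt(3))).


resolution = range / divisions
resolution = 672 / 199 = 3.3768844
u_res = resolution / (2*sqrt(3))
u_res = 3.3768844 / 3.4641016
u_res = 0.9748

0.9748


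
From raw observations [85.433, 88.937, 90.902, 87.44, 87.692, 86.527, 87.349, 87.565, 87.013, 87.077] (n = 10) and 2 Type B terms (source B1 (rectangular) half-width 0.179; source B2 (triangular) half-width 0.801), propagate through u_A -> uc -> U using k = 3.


mean = (85.433 + 88.937 + 90.902 + 87.44 + 87.692 + 86.527 + 87.349 + 87.565 + 87.013 + 87.077) / 10 = 87.5935
s = sqrt(sum((x - mean)^2)/(n-1)) = 1.4626444
u_A = s / sqrt(n) = 1.4626444 / sqrt(10) = 0.46252877
u_B1 = 0.179 / sqrt(3) = 0.1033457
u_B2 = 0.801 / sqrt(6) = 0.32700688
uc = sqrt(0.46252877^2 + 0.1033457^2 + 0.32700688^2) = 0.57580092
U = k * uc = 3 * 0.57580092
U = 1.7274

1.7274


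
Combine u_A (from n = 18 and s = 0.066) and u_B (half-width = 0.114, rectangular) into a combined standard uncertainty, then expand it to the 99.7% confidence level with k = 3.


u_A = s / sqrt(n) = 0.066 / sqrt(18) = 0.015556349
u_B = half_width / sqrt(3) = 0.114 / sqrt(3) = 0.065817931
uc = sqrt(u_A^2 + u_B^2) = sqrt(0.015556349^2 + 0.065817931^2) = 0.067631354
U = k * uc = 3 * 0.067631354
U = 0.2029

0.2029


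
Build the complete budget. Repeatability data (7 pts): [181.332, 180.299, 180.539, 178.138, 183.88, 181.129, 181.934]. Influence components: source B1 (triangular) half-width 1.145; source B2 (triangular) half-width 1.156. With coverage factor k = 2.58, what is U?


mean = (181.332 + 180.299 + 180.539 + 178.138 + 183.88 + 181.129 + 181.934) / 7 = 181.0358571
s = sqrt(sum((x - mean)^2)/(n-1)) = 1.7406697
u_A = s / sqrt(n) = 1.7406697 / sqrt(7) = 0.65791131
u_B1 = 1.145 / sqrt(6) = 0.46744429
u_B2 = 1.156 / sqrt(6) = 0.47193502
uc = sqrt(0.65791131^2 + 0.46744429^2 + 0.47193502^2) = 0.93491931
U = k * uc = 2.58 * 0.93491931
U = 2.4121

2.4121


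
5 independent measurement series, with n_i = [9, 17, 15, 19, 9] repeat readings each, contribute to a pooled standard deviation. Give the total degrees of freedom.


nu = sum_i (n_i - 1)
nu = ((9 - 1) + (17 - 1) + (15 - 1) + (19 - 1) + (9 - 1))
nu = 8 + 16 + 14 + 18 + 8
nu = 64

64


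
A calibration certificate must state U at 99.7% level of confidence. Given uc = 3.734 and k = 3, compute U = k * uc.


U = k * uc
U = 3 * 3.734
U = 11.2020

11.2020


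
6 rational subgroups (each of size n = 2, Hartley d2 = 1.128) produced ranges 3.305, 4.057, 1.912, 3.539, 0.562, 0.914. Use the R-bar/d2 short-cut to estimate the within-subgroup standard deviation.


R_bar = (3.305 + 4.057 + 1.912 + 3.539 + 0.562 + 0.914) / 6
R_bar = 14.289 / 6 = 2.3815
sigma_hat = R_bar / d2 = 2.3815 / 1.128 = 2.1113

2.1113


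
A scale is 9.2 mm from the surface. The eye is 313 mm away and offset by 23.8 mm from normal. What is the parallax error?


error = h * offset / d
= 9.2 * 23.8 / 313
= 0.6996

0.6996


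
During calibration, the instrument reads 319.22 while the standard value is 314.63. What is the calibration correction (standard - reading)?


Correction = standard - reading
= 314.63 - 319.22
= -4.5900

-4.5900


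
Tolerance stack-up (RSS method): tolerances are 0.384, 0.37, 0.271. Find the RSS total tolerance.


RSS = sqrt(0.384^2 + 0.37^2 + 0.271^2)
= sqrt(0.357797)
= 0.5982

0.5982


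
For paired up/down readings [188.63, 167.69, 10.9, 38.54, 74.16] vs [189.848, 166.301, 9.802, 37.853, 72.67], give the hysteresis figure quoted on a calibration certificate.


|188.63 - 189.848| = 1.2180
|167.69 - 166.301| = 1.3890
|10.9 - 9.802| = 1.0980
|38.54 - 37.853| = 0.6870
|74.16 - 72.67| = 1.4900
hysteresis = max(diffs) = 1.4900

1.4900


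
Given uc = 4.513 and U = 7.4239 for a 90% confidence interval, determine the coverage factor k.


k = U / uc
k = 7.4239 / 4.513
k = 1.645

1.645


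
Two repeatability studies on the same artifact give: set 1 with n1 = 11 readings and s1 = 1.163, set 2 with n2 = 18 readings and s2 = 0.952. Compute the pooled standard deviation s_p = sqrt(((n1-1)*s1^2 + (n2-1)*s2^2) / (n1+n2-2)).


s_p = sqrt(((n1-1)*s1^2 + (n2-1)*s2^2) / (n1+n2-2))
numerator = (11-1)*1.163^2 + (18-1)*0.952^2 = 13.52569 + 15.407168 = 28.932858
denominator = 11 + 18 - 2 = 27
s_p^2 = 28.932858 / 27 = 1.0715873
s_p = sqrt(1.0715873) = 1.0352

1.0352


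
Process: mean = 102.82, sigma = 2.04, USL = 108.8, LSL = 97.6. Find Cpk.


Cpu = (USL - mean) / (3*sigma) = (108.8 - 102.82) / (3*2.04) = 0.9771
Cpl = (mean - LSL) / (3*sigma) = (102.82 - 97.6) / (3*2.04) = 0.8529
Cpk = min(Cpu, Cpl) = 0.8529

0.8529


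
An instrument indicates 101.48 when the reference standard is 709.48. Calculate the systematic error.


Systematic error = measured - true
= 101.48 - 709.48
= -608.0000

-608.0000


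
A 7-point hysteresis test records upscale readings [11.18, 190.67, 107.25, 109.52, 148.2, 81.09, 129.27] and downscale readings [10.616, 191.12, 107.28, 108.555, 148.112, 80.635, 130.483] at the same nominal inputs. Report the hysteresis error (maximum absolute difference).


|11.18 - 10.616| = 0.5640
|190.67 - 191.12| = 0.4500
|107.25 - 107.28| = 0.0300
|109.52 - 108.555| = 0.9650
|148.2 - 148.112| = 0.0880
|81.09 - 80.635| = 0.4550
|129.27 - 130.483| = 1.2130
hysteresis = max(diffs) = 1.2130

1.2130


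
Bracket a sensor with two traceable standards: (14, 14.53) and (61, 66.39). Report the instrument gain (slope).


slope = (y2 - y1) / (x2 - x1)
= (66.39 - 14.53) / (61 - 14)
= 51.8600 / 47
= 1.1034

1.1034


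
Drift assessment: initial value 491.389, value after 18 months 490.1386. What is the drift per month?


rate = (v2 - v1) / months
= (490.1386 - 491.389) / 18
= -1.2504 / 18
= -0.0695

-0.0695


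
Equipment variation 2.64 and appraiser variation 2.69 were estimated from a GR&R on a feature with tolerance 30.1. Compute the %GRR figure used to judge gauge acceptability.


GRR = sqrt(EV^2 + AV^2) = sqrt(2.64^2 + 2.69^2) = 3.769045
%GRR = GRR / tol * 100 = 3.769045 / 30.1 * 100
%GRR = 12.5217

12.5217


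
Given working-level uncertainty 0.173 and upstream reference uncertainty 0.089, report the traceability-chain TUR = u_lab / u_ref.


TUR = u_lab / u_ref
= 0.173 / 0.089
= 1.9438

1.9438


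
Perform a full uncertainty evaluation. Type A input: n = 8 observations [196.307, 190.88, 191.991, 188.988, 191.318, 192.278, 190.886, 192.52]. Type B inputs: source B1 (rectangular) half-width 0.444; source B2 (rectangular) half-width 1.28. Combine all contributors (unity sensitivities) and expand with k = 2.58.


mean = (196.307 + 190.88 + 191.991 + 188.988 + 191.318 + 192.278 + 190.886 + 192.52) / 8 = 191.896
s = sqrt(sum((x - mean)^2)/(n-1)) = 2.0991206
u_A = s / sqrt(n) = 2.0991206 / sqrt(8) = 0.74215121
u_B1 = 0.444 / sqrt(3) = 0.25634352
u_B2 = 1.28 / sqrt(3) = 0.73900834
uc = sqrt(0.74215121^2 + 0.25634352^2 + 0.73900834^2) = 1.078255
U = k * uc = 2.58 * 1.078255
U = 2.7819

2.7819


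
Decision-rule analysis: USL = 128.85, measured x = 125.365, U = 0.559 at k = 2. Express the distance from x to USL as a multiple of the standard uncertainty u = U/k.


u = U / k = 0.559 / 2 = 0.2795
margin = |USL - x| = |128.85 - 125.365| = 3.485
z = margin / u = 3.485 / 0.2795
z = 12.4687

12.4687


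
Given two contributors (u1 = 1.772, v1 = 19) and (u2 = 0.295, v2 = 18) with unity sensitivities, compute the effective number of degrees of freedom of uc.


uc = sqrt(u1^2 + u2^2) = sqrt(1.772^2 + 0.295^2) = 1.7963878
v_eff = uc^4 / (u1^4/v1 + u2^4/v2)
= 1.7963878^4 / (1.772^4/19 + 0.295^4/18)
= 10.413588 / 0.51934177
v_eff = 20.0515

20.0515


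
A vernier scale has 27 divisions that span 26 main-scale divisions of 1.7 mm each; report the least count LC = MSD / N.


LC = MSD / n_div
= 1.7 / 27
= 0.0630

0.0630


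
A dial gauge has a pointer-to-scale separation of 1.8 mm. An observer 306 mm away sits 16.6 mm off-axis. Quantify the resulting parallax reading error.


error = h * offset / d
= 1.8 * 16.6 / 306
= 0.0976

0.0976


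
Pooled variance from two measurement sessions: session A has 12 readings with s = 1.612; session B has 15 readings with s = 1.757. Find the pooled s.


s_p = sqrt(((n1-1)*s1^2 + (n2-1)*s2^2) / (n1+n2-2))
numerator = (12-1)*1.612^2 + (15-1)*1.757^2 = 28.583984 + 43.218686 = 71.80267
denominator = 12 + 15 - 2 = 25
s_p^2 = 71.80267 / 25 = 2.8721068
s_p = sqrt(2.8721068) = 1.6947

1.6947


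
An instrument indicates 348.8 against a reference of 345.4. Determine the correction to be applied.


Correction = standard - reading
= 345.4 - 348.8
= -3.4000

-3.4000


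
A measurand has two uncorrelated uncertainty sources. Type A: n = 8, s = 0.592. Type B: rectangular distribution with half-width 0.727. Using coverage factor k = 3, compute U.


u_A = s / sqrt(n) = 0.592 / sqrt(8) = 0.20930361
u_B = half_width / sqrt(3) = 0.727 / sqrt(3) = 0.41973365
uc = sqrt(u_A^2 + u_B^2) = sqrt(0.20930361^2 + 0.41973365^2) = 0.46902488
U = k * uc = 3 * 0.46902488
U = 1.4071

1.4071


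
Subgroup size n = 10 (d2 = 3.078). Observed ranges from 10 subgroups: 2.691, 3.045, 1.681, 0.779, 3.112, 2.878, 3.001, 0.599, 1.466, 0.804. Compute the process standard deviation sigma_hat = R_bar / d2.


R_bar = (2.691 + 3.045 + 1.681 + 0.779 + 3.112 + 2.878 + 3.001 + 0.599 + 1.466 + 0.804) / 10
R_bar = 20.056 / 10 = 2.0056
sigma_hat = R_bar / d2 = 2.0056 / 3.078 = 0.6516

0.6516


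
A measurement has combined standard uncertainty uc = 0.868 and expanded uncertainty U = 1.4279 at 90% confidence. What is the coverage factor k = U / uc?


k = U / uc
k = 1.4279 / 0.868
k = 1.645

1.645


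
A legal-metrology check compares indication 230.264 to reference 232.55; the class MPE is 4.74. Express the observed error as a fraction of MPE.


e = indication - reference = 230.264 - 232.55 = -2.2860
|e| = 2.2860
ratio = |e| / MPE = 2.2860 / 4.74
ratio = 0.4823

0.4823


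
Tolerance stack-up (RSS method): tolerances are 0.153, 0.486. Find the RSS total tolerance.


RSS = sqrt(0.153^2 + 0.486^2)
= sqrt(0.259605)
= 0.5095

0.5095


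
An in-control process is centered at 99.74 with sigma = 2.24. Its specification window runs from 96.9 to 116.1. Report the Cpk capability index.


Cpu = (USL - mean) / (3*sigma) = (116.1 - 99.74) / (3*2.24) = 2.4345
Cpl = (mean - LSL) / (3*sigma) = (99.74 - 96.9) / (3*2.24) = 0.4226
Cpk = min(Cpu, Cpl) = 0.4226

0.4226


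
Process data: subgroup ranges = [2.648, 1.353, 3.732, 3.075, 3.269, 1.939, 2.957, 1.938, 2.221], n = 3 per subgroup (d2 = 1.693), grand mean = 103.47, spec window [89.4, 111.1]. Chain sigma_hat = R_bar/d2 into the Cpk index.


R_bar = (2.648 + 1.353 + 3.732 + 3.075 + 3.269 + 1.939 + 2.957 + 1.938 + 2.221) / 9 = 2.5702222
sigma = R_bar / d2 = 2.5702222 / 1.693 = 1.5181466
Cp = (USL - LSL)/(6*sigma) = (111.1 - 89.4)/(6*1.5181466) = 2.3823
Cpu = (111.1 - 103.47)/(3*1.5181466) = 1.6753
Cpl = (103.47 - 89.4)/(3*1.5181466) = 3.0893
Cpk = min(Cpu, Cpl) = 1.6753

1.6753


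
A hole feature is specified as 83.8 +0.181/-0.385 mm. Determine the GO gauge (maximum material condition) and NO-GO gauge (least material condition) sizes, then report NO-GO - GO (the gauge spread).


GO = nominal - lower_tol (smallest hole = maximum material condition)
GO = 83.8 - 0.385 = 83.415
NO-GO = nominal + upper_tol (largest hole = least material condition)
NO-GO = 83.8 + 0.181 = 83.981
spread = NO-GO - GO = 83.981 - 83.415 = 0.5660

0.5660


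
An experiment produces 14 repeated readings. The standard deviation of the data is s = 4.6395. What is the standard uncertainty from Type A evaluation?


u_A = s / sqrt(n)
u_A = 4.6395 / sqrt(14)
u_A = 4.6395 / 3.7416574
u_A = 1.2400

1.2400


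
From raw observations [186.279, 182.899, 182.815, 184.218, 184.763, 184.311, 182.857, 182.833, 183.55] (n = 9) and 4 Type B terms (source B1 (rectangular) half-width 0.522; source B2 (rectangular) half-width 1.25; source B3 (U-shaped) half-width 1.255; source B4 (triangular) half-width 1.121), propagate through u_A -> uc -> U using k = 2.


mean = (186.279 + 182.899 + 182.815 + 184.218 + 184.763 + 184.311 + 182.857 + 182.833 + 183.55) / 9 = 183.8361111
s = sqrt(sum((x - mean)^2)/(n-1)) = 1.1814072
u_A = s / sqrt(n) = 1.1814072 / sqrt(9) = 0.3938024
u_B1 = 0.522 / sqrt(3) = 0.30137684
u_B2 = 1.25 / sqrt(3) = 0.72168784
u_B3 = 1.255 / sqrt(2) = 0.88741901
u_B4 = 1.121 / sqrt(6) = 0.45764633
uc = sqrt(0.3938024^2 + 0.30137684^2 + 0.72168784^2 + 0.88741901^2 + 0.45764633^2) = 1.3280415
U = k * uc = 2 * 1.3280415
U = 2.6561

2.6561


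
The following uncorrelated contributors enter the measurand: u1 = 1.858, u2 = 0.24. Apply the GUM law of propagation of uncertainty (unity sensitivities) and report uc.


uc = sqrt(1.858^2 + 0.24^2)
uc = sqrt(3.509764)
uc = 1.8734

1.8734


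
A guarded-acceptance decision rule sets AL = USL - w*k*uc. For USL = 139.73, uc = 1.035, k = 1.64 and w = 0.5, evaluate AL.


U = k * uc = 1.64 * 1.035 = 1.6974
guard band g = w * U = 0.5 * 1.6974 = 0.8487
AL = USL - g = 139.73 - 0.8487
AL = 138.8813

138.8813


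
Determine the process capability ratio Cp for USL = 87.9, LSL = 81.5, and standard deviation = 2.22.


Cp = (USL - LSL) / (6 * sigma)
= (87.9 - 81.5) / (6 * 2.22)
= 6.4000 / 13.3200
= 0.4805

0.4805


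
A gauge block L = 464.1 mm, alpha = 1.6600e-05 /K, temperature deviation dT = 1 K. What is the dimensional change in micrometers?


dL = L * alpha * dT
= 464.1 * 1.6600e-05 * 1
= 0.0077041 mm
dL_um = 0.0077041 * 1000 = 7.7041 um

7.7041


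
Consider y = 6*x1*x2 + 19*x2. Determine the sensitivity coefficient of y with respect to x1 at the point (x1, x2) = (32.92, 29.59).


y = 6*x1*x2 + 19*x2
dy/dx1 = 6*x2
Evaluate at x2 = 29.59: c1 = 6 * 29.59
c1 = 177.5400

177.5400


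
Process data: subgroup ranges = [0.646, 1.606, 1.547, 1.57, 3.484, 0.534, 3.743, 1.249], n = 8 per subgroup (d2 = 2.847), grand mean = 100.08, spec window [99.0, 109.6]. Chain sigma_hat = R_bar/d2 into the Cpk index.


R_bar = (0.646 + 1.606 + 1.547 + 1.57 + 3.484 + 0.534 + 3.743 + 1.249) / 8 = 1.797375
sigma = R_bar / d2 = 1.797375 / 2.847 = 0.63132244
Cp = (USL - LSL)/(6*sigma) = (109.6 - 99.0)/(6*0.63132244) = 2.7984
Cpu = (109.6 - 100.08)/(3*0.63132244) = 5.0265
Cpl = (100.08 - 99.0)/(3*0.63132244) = 0.5702
Cpk = min(Cpu, Cpl) = 0.5702

0.5702


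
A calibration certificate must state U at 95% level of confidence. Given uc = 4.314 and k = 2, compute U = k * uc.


U = k * uc
U = 2 * 4.314
U = 8.6280

8.6280


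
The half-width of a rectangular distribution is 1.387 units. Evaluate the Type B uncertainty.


u_B = half_width / sqrt(3)
u_B = 1.387 / 1.7320508
u_B = 0.8008

0.8008
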